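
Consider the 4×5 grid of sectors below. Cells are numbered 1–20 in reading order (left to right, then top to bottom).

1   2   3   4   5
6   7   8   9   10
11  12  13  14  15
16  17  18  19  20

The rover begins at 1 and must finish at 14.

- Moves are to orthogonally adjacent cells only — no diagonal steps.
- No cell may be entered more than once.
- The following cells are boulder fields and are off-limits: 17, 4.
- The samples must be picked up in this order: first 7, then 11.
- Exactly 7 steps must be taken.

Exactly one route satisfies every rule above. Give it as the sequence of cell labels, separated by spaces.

1 2 7 6 11 12 13 14

The waypoints must appear in the order 7, 11, with no cell reused.
Route from 1: right to 2, down to 7, left to 6, down to 11, 3× right (reaching 14) — 7 moves in all.
Check: order respected (7 at step 2, 11 at step 4); 7 moves as required.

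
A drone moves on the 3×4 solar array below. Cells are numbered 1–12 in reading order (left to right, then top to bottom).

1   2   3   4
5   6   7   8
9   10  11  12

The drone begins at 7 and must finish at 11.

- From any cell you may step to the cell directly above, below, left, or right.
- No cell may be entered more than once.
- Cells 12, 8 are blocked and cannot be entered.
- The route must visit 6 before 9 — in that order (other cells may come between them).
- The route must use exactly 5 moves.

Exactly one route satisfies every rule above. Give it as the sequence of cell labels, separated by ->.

The waypoints must appear in the order 6, 9, with no cell reused.
Route from 7: left 2 to 5, down 1 to 9, right 2 to 11 — 5 moves in all.
Check: order respected (6 at step 1, 9 at step 3); 5 moves as required.

7 -> 6 -> 5 -> 9 -> 10 -> 11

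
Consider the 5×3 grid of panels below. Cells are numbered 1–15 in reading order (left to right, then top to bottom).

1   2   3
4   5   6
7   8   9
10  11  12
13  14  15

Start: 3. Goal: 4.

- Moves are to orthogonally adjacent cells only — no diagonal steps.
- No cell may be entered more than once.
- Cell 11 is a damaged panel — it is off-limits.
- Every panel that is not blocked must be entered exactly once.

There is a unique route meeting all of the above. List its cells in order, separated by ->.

Need to visit all 14 open cells exactly once, starting at 3 and ending at 4.
Route from 3: down 4 to 15, left 2 to 13, up 2 to 7, right 1 to 8, up 2 to 2, left 1 to 1, down 1 to 4 — 13 moves in all.
Check: all 14 open cells covered.

3 -> 6 -> 9 -> 12 -> 15 -> 14 -> 13 -> 10 -> 7 -> 8 -> 5 -> 2 -> 1 -> 4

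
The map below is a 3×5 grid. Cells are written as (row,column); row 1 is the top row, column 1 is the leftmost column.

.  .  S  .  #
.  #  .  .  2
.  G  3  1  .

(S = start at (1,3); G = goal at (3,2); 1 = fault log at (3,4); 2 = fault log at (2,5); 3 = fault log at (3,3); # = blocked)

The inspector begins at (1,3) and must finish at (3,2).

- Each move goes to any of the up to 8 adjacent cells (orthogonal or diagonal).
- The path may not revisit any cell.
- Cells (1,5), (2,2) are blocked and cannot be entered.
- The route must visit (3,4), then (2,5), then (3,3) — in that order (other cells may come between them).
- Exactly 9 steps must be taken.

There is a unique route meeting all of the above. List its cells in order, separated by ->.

The waypoints must appear in the order (3,4), (2,5), (3,3), with no cell reused.
Route from (1,3): left to (1,2), 2× down-right (reaching (3,4)), right to (3,5), up to (2,5), up-left to (1,4), down to (2,4), down-left to (3,3), left to (3,2) — 9 moves in all.
Check: order respected (1 at step 3, 2 at step 5, 3 at step 8); 9 moves as required.

(1,3) -> (1,2) -> (2,3) -> (3,4) -> (3,5) -> (2,5) -> (1,4) -> (2,4) -> (3,3) -> (3,2)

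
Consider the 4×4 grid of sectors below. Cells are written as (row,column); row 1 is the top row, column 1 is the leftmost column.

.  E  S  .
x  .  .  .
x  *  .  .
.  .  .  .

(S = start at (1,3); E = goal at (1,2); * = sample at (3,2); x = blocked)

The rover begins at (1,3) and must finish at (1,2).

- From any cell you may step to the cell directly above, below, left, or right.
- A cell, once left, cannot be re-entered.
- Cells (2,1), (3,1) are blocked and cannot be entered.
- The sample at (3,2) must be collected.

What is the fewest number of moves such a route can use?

Any route passes through (3,2) somewhere between (1,3) and (1,2). Summing Manhattan distances along the two legs ((1,3) → (3,2) → (1,2)) gives a lower bound of 3 + 2 = 5 moves.
A route of 5 moves achieves this: (1,3) → (2,3) → (3,3) → (3,2) → (2,2) → (1,2).
Since 5 matches the lower bound, it is optimal.

5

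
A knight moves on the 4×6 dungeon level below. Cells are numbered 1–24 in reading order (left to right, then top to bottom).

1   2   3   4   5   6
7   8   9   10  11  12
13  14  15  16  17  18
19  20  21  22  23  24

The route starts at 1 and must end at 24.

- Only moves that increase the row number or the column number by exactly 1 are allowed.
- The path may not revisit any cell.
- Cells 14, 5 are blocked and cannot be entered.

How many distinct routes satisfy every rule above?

37

A right/down-only route from 1 to 24 makes exactly 3 down-moves and 5 right-moves in some order.
With no other constraints that would be C(8,3) = 56 routes.
Subtract routes through each blocked cell (inclusion–exclusion for overlaps): − through 5: 4 − through 14: 15 → 37.
That gives 37 routes.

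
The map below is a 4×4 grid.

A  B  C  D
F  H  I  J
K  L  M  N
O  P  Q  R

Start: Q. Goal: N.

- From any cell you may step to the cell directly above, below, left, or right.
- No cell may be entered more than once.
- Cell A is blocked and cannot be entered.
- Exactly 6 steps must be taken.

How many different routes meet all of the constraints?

6

Need simple routes of exactly 6 moves from Q to N (Manhattan distance 2, so 2 moves are spent on a detour and 2 undoing it).
Enumerating: Q M I C D J N | Q M L H I J N | Q P L H I M N | Q P L H I J N | Q P L M I J N | Q P O K L M N.
That gives 6 routes.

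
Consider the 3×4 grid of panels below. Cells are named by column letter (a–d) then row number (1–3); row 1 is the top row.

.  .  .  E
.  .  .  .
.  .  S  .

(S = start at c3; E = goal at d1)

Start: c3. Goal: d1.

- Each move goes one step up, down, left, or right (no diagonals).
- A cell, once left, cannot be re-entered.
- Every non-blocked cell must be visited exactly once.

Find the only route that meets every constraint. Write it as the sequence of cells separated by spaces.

c3 d3 d2 c2 b2 b3 a3 a2 a1 b1 c1 d1

Need to visit all 12 open cells exactly once, starting at c3 and ending at d1.
Route from c3: right to d3, up to d2, 2× left (reaching b2), down to b3, left to a3, 2× up (reaching a1), 3× right (reaching d1) — 11 moves in all.
Check: all 12 open cells covered.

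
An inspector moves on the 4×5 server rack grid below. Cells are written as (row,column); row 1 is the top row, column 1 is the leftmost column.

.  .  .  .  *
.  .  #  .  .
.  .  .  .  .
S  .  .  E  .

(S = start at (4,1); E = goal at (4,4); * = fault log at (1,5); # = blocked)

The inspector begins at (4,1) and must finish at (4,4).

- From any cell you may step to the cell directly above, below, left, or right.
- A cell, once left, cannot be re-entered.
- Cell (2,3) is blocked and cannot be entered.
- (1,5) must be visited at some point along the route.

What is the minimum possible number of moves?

Any route passes through (1,5) somewhere between (4,1) and (4,4). Summing Manhattan distances along the two legs ((4,1) → (1,5) → (4,4)) gives a lower bound of 7 + 4 = 11 moves.
A route of 11 moves achieves this: (4,1) → (3,1) → (2,1) → (1,1) → (1,2) → (1,3) → (1,4) → (1,5) → (2,5) → (3,5) → (4,5) → (4,4).
Since 11 matches the lower bound, it is optimal.

11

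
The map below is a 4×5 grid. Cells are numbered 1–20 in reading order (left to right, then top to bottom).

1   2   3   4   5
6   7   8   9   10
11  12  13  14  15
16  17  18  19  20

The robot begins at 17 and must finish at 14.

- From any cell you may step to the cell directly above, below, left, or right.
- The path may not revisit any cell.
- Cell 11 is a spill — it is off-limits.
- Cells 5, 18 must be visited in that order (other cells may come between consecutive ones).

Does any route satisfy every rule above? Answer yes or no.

One route that works: 17 → 12 → 7 → 2 → 3 → 4 → 5 → 10 → 15 → 20 → 19 → 18 → 13 → 14.

yes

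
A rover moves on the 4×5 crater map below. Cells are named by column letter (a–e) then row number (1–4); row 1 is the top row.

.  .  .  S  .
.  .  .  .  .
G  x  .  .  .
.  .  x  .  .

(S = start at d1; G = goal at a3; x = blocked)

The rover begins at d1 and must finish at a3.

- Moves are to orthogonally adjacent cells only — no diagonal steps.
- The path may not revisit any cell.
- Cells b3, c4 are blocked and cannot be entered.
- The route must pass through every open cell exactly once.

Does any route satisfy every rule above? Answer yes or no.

Cell b4 has only one open neighbour but is neither the start nor the goal, so a Hamiltonian route would have to both enter and leave it through the same neighbour — impossible without revisiting.

no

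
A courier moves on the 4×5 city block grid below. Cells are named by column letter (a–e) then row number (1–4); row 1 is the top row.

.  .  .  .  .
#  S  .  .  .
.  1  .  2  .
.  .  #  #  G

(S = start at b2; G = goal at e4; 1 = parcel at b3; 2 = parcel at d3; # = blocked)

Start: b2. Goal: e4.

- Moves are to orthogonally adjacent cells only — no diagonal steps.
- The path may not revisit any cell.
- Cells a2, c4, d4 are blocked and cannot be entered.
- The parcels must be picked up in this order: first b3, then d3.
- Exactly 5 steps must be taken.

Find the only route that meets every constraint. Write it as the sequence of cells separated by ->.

The waypoints must appear in the order b3, d3, with no cell reused.
Route from b2: down 1 to b3, right 3 to e3, down 1 to e4 — 5 moves in all.
Check: order respected (1 at step 1, 2 at step 3); 5 moves as required.

b2 -> b3 -> c3 -> d3 -> e3 -> e4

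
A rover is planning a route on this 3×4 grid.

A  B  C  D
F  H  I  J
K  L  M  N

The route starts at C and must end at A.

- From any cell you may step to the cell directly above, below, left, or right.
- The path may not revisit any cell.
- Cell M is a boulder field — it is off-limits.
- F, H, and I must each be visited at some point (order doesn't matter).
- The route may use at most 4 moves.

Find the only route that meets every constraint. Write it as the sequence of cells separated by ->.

C -> I -> H -> F -> A

Any route must reach F, H, and I and still end at A within 4 moves, so the order of the required stops is forced.
Route from C: down 1 to I, left 2 to F, up 1 to A — 4 moves in all.
Check: all required cells visited; 4 ≤ 4 moves.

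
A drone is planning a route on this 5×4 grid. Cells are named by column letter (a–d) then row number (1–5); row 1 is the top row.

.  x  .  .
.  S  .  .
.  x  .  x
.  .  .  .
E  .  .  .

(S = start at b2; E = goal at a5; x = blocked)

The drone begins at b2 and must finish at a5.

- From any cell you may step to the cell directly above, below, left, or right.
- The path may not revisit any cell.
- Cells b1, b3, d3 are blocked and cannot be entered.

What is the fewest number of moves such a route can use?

4

The Manhattan distance from b2 to a5 is |2−5| + |2−1| = 4, so at least 4 moves are needed.
A route of 4 moves achieves this: b2 → a2 → a3 → a4 → a5.
Since 4 matches the lower bound, it is optimal.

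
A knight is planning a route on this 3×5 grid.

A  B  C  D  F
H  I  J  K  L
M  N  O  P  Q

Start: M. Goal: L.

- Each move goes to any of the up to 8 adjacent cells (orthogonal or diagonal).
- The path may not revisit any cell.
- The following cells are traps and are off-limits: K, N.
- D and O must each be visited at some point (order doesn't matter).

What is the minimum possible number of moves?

5

Any route passes through D and O in some order between M and L. Summing Chebyshev distances along each leg and taking the cheapest ordering (M → O → D → L) gives a lower bound of 2 + 2 + 1 = 5 moves.
A route of 5 moves achieves this: M → I → O → J → D → L.
Since 5 matches the lower bound, it is optimal.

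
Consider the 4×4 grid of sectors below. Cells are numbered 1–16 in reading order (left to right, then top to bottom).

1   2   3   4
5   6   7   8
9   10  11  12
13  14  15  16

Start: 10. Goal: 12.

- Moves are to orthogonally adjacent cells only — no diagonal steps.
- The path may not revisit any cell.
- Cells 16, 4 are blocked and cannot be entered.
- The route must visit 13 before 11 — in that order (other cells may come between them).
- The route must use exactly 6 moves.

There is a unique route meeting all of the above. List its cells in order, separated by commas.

10, 9, 13, 14, 15, 11, 12

The waypoints must appear in the order 13, 11, with no cell reused.
Route from 10: left 1 to 9, down 1 to 13, right 2 to 15, up 1 to 11, right 1 to 12 — 6 moves in all.
Check: order respected (13 at step 2, 11 at step 5); 6 moves as required.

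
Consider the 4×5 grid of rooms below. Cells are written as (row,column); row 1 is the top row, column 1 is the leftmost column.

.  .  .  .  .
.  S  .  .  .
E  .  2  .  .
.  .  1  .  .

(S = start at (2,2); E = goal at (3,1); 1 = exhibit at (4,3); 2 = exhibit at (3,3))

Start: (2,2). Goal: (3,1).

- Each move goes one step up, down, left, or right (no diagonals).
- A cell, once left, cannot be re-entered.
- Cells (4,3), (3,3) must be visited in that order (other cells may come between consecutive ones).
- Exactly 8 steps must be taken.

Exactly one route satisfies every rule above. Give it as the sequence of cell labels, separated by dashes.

(2,2) - (2,3) - (2,4) - (3,4) - (4,4) - (4,3) - (3,3) - (3,2) - (3,1)

The waypoints must appear in the order (4,3), (3,3), with no cell reused.
Route from (2,2): right 2 to (2,4), down 2 to (4,4), left 1 to (4,3), up 1 to (3,3), left 2 to (3,1) — 8 moves in all.
Check: order respected (1 at step 5, 2 at step 6); 8 moves as required.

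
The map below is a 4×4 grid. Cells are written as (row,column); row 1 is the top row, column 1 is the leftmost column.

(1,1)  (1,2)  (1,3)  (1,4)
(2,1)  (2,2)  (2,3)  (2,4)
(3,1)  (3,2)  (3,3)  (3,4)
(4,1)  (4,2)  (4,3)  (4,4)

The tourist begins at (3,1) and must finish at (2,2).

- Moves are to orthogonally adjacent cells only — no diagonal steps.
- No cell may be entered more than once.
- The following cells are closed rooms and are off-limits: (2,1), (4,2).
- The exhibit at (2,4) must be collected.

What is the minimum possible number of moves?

Any route passes through (2,4) somewhere between (3,1) and (2,2). Summing Manhattan distances along the two legs ((3,1) → (2,4) → (2,2)) gives a lower bound of 4 + 2 = 6 moves.
A route of 6 moves achieves this: (3,1) → (3,2) → (3,3) → (3,4) → (2,4) → (2,3) → (2,2).
Since 6 matches the lower bound, it is optimal.

6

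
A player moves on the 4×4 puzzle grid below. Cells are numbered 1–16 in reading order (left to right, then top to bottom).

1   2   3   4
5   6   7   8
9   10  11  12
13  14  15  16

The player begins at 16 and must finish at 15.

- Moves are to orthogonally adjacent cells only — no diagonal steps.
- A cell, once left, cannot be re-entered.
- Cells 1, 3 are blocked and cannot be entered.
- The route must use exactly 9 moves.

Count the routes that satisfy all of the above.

Need simple routes of exactly 9 moves from 16 to 15 (Manhattan distance 1, so 4 moves are spent on a detour and 4 undoing it).
Branch systematically from the start, pruning whenever the remaining move budget drops below the Manhattan distance to 15 or differs from it in parity. Every completion starts via 12: 9 (no valid completion starts via 15).
That gives 9 routes.

9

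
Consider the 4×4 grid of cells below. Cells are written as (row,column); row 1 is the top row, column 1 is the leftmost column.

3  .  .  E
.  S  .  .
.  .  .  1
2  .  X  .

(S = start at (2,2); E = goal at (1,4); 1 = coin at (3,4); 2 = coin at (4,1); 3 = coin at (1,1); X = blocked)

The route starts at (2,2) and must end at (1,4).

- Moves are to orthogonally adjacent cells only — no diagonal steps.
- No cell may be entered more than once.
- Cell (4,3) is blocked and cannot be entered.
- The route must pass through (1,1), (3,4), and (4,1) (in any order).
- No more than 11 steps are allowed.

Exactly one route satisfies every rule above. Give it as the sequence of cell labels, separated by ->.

The budget equals the shortest possible length, so every move has to be on a shortest route through the required cells.
Route from (2,2): up to (1,2), left to (1,1), 3× down (reaching (4,1)), right to (4,2), up to (3,2), 2× right (reaching (3,4)), 2× up (reaching (1,4)) — 11 moves in all.
Check: all required cells visited; 11 ≤ 11 moves.

(2,2) -> (1,2) -> (1,1) -> (2,1) -> (3,1) -> (4,1) -> (4,2) -> (3,2) -> (3,3) -> (3,4) -> (2,4) -> (1,4)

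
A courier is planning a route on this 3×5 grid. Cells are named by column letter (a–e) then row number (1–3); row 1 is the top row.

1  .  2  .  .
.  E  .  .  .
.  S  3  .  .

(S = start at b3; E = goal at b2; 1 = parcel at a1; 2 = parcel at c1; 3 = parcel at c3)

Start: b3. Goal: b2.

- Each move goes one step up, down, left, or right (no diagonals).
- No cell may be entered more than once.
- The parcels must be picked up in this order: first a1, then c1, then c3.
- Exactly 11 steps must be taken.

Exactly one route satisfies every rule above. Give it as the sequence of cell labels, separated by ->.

The waypoints must appear in the order a1, c1, c3, with no cell reused.
Route from b3: left 1 to a3, up 2 to a1, right 3 to d1, down 2 to d3, left 1 to c3, up 1 to c2, left 1 to b2 — 11 moves in all.
Check: order respected (1 at step 3, 2 at step 5, 3 at step 9); 11 moves as required.

b3 -> a3 -> a2 -> a1 -> b1 -> c1 -> d1 -> d2 -> d3 -> c3 -> c2 -> b2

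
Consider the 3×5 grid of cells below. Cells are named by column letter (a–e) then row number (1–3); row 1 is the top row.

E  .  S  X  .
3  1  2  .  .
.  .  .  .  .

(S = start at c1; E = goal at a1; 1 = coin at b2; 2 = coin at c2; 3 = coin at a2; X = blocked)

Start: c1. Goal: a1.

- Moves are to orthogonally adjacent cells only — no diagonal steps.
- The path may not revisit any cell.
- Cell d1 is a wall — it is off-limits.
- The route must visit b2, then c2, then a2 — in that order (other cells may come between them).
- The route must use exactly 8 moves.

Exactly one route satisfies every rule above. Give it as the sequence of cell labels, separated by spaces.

The waypoints must appear in the order b2, c2, a2, with no cell reused.
Route from c1: left 1 to b1, down 1 to b2, right 1 to c2, down 1 to c3, left 2 to a3, up 2 to a1 — 8 moves in all.
Check: order respected (1 at step 2, 2 at step 3, 3 at step 7); 8 moves as required.

c1 b1 b2 c2 c3 b3 a3 a2 a1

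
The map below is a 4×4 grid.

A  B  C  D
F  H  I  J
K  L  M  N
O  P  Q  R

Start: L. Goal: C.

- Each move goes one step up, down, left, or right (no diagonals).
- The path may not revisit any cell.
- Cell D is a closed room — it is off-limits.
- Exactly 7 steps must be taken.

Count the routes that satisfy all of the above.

12

Need simple routes of exactly 7 moves from L to C (Manhattan distance 3, so 2 moves are spent on a detour and 2 undoing it).
Branch systematically from the start, pruning whenever the remaining move budget drops below the Manhattan distance to C or differs from it in parity. Grouping the completions by first move — via P: 7; via K: 2; via M: 3 (no valid completion starts via H) — and summing: 7 + 2 + 3 = 12.
That gives 12 routes.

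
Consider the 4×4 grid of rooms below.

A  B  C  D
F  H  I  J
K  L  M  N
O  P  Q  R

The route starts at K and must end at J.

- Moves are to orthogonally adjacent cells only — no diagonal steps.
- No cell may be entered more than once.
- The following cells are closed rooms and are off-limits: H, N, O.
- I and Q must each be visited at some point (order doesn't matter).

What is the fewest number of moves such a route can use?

Any route passes through I and Q in some order between K and J. Summing Manhattan distances along each leg and taking the cheapest ordering (K → Q → I → J) gives a lower bound of 3 + 2 + 1 = 6 moves.
A route of 6 moves achieves this: K → L → P → Q → M → I → J.
Since 6 matches the lower bound, it is optimal.

6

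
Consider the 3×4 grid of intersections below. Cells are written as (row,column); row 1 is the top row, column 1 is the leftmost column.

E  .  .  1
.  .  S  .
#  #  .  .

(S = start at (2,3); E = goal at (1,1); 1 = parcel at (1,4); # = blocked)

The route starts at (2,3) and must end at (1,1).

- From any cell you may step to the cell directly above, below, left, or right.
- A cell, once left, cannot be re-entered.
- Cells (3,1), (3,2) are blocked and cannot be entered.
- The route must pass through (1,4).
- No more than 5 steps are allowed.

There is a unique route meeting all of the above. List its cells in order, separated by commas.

The 5-move cap with required stops at (1,4) leaves no slack for detours.
Route from (2,3): right to (2,4), up to (1,4), 3× left (reaching (1,1)) — 5 moves in all.
Check: all required cells visited; 5 ≤ 5 moves.

(2,3), (2,4), (1,4), (1,3), (1,2), (1,1)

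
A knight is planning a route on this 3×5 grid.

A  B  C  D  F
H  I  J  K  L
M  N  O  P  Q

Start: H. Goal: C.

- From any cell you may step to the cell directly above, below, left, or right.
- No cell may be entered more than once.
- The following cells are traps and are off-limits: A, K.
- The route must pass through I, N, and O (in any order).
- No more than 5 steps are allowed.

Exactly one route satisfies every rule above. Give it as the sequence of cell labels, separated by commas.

Any route must reach I, N, and O and still end at C within 5 moves, so the order of the required stops is forced.
Route from H: right 1 to I, down 1 to N, right 1 to O, up 2 to C — 5 moves in all.
Check: all required cells visited; 5 ≤ 5 moves.

H, I, N, O, J, C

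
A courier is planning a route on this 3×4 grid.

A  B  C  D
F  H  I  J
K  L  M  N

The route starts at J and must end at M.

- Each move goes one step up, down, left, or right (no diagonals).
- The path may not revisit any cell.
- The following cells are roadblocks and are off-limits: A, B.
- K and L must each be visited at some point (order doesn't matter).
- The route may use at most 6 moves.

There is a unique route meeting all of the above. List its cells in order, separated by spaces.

The budget equals the shortest possible length, so every move has to be on a shortest route through the required cells.
Route from J: left 3 to F, down 1 to K, right 2 to M — 6 moves in all.
Check: all required cells visited; 6 ≤ 6 moves.

J I H F K L M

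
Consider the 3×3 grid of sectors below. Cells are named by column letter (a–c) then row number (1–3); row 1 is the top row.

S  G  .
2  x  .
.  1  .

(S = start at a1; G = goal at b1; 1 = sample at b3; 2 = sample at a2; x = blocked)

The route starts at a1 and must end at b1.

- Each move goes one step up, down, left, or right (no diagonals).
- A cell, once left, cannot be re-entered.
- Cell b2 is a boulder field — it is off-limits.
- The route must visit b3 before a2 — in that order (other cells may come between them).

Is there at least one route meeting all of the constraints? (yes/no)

no

Ignoring the required order, 1 revisit-free route from a1 to b1 passes through all of b3 and a2; the waypoint orders that occur are a2 → b3 (1) — never b3 → a2.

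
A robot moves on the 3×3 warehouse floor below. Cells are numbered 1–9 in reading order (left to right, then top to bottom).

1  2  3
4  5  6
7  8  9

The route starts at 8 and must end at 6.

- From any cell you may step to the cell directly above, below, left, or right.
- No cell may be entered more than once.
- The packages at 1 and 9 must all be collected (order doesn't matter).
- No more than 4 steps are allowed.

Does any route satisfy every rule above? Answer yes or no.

Even ignoring the no-revisit rule, getting from 8 to 6, taking the cheapest ordering 8 → 9 → 1 → 6 needs at least 1 + 4 + 3 = 8 moves (Manhattan distance per leg), which exceeds the 4-move limit.

no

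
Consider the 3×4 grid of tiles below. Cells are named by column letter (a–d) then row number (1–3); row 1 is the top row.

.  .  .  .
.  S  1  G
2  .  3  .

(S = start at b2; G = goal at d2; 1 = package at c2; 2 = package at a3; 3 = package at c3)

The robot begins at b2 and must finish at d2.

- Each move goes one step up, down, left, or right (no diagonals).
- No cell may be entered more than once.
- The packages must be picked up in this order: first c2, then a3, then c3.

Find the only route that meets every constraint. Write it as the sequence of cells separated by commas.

The waypoints must appear in the order c2, a3, c3, with no cell reused.
Route from b2: right 1 to c2, up 1 to c1, left 2 to a1, down 2 to a3, right 3 to d3, up 1 to d2 — 10 moves in all.
Check: order respected (1 at step 1, 2 at step 6, 3 at step 8).

b2, c2, c1, b1, a1, a2, a3, b3, c3, d3, d2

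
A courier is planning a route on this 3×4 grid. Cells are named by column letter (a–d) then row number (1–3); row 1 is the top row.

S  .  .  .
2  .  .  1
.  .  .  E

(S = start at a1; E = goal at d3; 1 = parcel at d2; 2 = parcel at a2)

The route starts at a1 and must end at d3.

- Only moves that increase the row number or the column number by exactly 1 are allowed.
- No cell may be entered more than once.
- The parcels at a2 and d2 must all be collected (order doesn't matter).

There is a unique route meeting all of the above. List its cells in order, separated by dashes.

Moves only go right or down, so the column and row indices never decrease.
Route from a1: down 1 to a2, right 3 to d2, down 1 to d3 — 5 moves in all.
Check: all required cells visited.

a1 - a2 - b2 - c2 - d2 - d3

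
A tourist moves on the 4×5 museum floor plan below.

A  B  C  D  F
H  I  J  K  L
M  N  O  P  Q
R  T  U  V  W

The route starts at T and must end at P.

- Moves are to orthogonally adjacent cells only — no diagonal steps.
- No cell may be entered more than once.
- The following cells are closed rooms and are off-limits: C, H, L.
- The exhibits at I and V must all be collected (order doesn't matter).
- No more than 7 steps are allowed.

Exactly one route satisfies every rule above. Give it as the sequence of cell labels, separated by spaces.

Any route must reach I and V and still end at P within 7 moves, so the order of the required stops is forced.
Route from T: up 2 to I, right 1 to J, down 2 to U, right 1 to V, up 1 to P — 7 moves in all.
Check: all required cells visited; 7 ≤ 7 moves.

T N I J O U V P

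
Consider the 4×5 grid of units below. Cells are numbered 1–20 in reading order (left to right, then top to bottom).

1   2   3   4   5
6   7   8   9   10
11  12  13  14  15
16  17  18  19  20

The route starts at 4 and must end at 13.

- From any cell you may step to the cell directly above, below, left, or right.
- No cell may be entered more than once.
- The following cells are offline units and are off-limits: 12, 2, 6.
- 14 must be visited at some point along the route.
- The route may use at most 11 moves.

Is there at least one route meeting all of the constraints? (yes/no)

yes

One route that works: 4 → 9 → 14 → 13.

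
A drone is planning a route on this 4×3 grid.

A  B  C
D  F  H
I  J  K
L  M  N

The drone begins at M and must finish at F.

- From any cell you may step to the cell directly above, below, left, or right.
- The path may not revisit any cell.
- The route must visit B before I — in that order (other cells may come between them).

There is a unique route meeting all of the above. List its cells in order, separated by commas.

The waypoints must appear in the order B, I, with no cell reused.
Route from M: right 1 to N, up 3 to C, left 2 to A, down 2 to I, right 1 to J, up 1 to F — 10 moves in all.
Check: order respected (B at step 5, I at step 8).

M, N, K, H, C, B, A, D, I, J, F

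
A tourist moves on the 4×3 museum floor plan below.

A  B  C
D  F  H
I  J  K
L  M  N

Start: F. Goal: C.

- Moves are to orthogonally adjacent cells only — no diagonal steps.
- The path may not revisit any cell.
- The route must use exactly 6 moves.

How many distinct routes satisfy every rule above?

3

Need simple routes of exactly 6 moves from F to C (Manhattan distance 2, so 2 moves are spent on a detour and 2 undoing it).
Enumerating: F J M N K H C | F J I D A B C | F D I J K H C.
That gives 3 routes.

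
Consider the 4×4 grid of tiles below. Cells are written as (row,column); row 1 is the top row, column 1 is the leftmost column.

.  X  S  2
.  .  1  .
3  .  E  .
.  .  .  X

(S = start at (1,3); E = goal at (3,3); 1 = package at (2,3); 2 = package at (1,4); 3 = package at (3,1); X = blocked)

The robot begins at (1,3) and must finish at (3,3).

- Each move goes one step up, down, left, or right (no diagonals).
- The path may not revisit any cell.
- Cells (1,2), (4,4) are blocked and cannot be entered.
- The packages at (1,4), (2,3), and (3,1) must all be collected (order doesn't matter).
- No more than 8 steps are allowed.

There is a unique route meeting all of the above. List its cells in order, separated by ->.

The budget equals the shortest possible length, so every move has to be on a shortest route through the required cells.
Route from (1,3): right 1 to (1,4), down 1 to (2,4), left 3 to (2,1), down 1 to (3,1), right 2 to (3,3) — 8 moves in all.
Check: all required cells visited; 8 ≤ 8 moves.

(1,3) -> (1,4) -> (2,4) -> (2,3) -> (2,2) -> (2,1) -> (3,1) -> (3,2) -> (3,3)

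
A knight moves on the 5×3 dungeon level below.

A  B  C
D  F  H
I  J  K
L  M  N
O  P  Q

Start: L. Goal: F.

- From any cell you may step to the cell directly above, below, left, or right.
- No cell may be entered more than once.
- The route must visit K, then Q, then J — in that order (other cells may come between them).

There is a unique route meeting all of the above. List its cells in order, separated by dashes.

L - I - D - A - B - C - H - K - N - Q - P - M - J - F

The waypoints must appear in the order K, Q, J, with no cell reused.
Route from L: 3× up (reaching A), 2× right (reaching C), 4× down (reaching Q), left to P, 3× up (reaching F) — 13 moves in all.
Check: order respected (K at step 7, Q at step 9, J at step 12).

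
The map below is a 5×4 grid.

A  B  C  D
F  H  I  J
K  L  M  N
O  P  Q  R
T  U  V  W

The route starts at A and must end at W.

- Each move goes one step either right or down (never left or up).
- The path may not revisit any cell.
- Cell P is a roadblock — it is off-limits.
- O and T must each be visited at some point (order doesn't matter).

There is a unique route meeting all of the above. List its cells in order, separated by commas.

A, F, K, O, T, U, V, W

Moves only go right or down, so the column and row indices never decrease.
Route from A: 4× down (reaching T), 3× right (reaching W) — 7 moves in all.
Check: all required cells visited.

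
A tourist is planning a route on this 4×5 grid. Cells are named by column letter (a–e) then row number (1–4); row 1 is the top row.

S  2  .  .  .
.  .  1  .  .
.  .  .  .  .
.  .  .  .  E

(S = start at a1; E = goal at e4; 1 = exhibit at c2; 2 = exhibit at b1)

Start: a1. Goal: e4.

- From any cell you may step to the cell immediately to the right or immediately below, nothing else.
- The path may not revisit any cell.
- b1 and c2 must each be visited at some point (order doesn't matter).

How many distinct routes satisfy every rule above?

12

A right/down-only route from a1 to e4 makes exactly 3 down-moves and 4 right-moves in some order.
With no other constraints that would be C(7,3) = 35 routes.
A monotone route can only reach the required cells in the order b1, c2, so split there and multiply the segment counts: a1→b1: 1; b1→c2: 2; c2→e4: 6; product = 12.
That gives 12 routes.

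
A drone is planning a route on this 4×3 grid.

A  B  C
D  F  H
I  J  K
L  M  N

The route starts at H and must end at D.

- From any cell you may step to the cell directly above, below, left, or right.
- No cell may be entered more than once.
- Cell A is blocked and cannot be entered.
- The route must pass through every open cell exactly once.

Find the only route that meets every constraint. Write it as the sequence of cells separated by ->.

H -> C -> B -> F -> J -> K -> N -> M -> L -> I -> D

Need to visit all 11 open cells exactly once, starting at H and ending at D.
Route from H: up 1 to C, left 1 to B, down 2 to J, right 1 to K, down 1 to N, left 2 to L, up 2 to D — 10 moves in all.
Check: all 11 open cells covered.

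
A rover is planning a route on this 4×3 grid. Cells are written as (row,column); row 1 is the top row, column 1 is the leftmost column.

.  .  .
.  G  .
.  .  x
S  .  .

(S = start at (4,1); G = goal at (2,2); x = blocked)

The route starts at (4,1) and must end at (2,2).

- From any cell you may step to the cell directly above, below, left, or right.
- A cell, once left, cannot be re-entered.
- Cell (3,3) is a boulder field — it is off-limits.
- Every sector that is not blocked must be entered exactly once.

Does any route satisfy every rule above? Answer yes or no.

Cell (4,3) has only one open neighbour but is neither the start nor the goal, so a Hamiltonian route would have to both enter and leave it through the same neighbour — impossible without revisiting.

no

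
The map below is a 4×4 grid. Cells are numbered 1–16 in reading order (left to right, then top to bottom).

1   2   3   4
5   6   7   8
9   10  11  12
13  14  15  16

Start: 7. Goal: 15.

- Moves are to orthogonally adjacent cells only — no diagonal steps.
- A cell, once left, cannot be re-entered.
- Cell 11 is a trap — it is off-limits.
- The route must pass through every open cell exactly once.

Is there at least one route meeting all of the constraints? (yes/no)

yes

One route that works: 7 → 6 → 10 → 14 → 13 → 9 → 5 → 1 → 2 → 3 → 4 → 8 → 12 → 16 → 15.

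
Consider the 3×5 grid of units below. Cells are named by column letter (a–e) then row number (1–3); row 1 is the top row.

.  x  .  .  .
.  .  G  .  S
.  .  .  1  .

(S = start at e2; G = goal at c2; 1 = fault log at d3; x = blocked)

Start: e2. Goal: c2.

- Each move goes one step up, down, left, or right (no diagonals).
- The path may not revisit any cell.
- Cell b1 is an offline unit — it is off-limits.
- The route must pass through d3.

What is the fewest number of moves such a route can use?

Any route passes through d3 somewhere between e2 and c2. Summing Manhattan distances along the two legs (e2 → d3 → c2) gives a lower bound of 2 + 2 = 4 moves.
A route of 4 moves achieves this: e2 → e3 → d3 → d2 → c2.
Since 4 matches the lower bound, it is optimal.

4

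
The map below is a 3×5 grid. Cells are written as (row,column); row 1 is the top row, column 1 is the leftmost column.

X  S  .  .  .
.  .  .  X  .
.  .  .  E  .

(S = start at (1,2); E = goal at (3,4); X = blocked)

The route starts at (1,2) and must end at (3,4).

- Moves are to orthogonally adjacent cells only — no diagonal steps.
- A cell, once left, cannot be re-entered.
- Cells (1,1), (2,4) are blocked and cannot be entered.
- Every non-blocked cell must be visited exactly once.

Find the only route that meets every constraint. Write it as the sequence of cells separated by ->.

(1,2) -> (2,2) -> (2,1) -> (3,1) -> (3,2) -> (3,3) -> (2,3) -> (1,3) -> (1,4) -> (1,5) -> (2,5) -> (3,5) -> (3,4)

Need to visit all 13 open cells exactly once, starting at (1,2) and ending at (3,4).
Cell (1,4) has only two open neighbours ((1,3) and (1,5)), so the path must pass straight through it: one of those is the cell it's entered from and the other is where it exits.
Route from (1,2): down to (2,2), left to (2,1), down to (3,1), 2× right (reaching (3,3)), 2× up (reaching (1,3)), 2× right (reaching (1,5)), 2× down (reaching (3,5)), left to (3,4) — 12 moves in all.
Check: all 13 open cells covered.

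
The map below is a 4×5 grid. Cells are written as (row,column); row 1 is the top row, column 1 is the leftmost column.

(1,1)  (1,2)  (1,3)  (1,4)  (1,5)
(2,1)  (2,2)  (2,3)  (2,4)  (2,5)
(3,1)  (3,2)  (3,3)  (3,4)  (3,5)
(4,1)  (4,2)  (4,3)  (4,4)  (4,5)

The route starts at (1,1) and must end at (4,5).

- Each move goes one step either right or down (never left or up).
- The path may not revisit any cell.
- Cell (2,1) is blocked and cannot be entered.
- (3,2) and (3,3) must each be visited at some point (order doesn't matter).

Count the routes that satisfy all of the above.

A right/down-only route from (1,1) to (4,5) makes exactly 3 down-moves and 4 right-moves in some order.
With no other constraints that would be C(7,3) = 35 routes.
A monotone route can only reach the required cells in the order (3,2), (3,3), so split there and multiply the segment counts (each segment already excludes blocked cells): (1,1)→(3,2): 1; (3,2)→(3,3): 1; (3,3)→(4,5): 3; product = 3.
That gives 3 routes.

3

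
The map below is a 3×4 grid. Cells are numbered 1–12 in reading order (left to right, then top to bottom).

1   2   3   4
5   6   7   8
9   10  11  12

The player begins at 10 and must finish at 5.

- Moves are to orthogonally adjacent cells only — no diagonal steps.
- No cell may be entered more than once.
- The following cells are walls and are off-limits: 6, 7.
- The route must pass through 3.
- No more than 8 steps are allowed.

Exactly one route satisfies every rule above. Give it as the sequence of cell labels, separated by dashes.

The 8-move cap with required stops at 3 leaves no slack for detours.
Route from 10: right 2 to 12, up 2 to 4, left 3 to 1, down 1 to 5 — 8 moves in all.
Check: all required cells visited; 8 ≤ 8 moves.

10 - 11 - 12 - 8 - 4 - 3 - 2 - 1 - 5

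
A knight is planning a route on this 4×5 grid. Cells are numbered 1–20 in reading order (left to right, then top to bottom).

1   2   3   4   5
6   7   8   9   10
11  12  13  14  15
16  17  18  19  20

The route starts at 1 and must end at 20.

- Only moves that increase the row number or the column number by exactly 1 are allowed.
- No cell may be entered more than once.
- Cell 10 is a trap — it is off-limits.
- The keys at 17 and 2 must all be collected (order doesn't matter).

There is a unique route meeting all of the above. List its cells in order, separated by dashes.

Moves only go right or down, so the column and row indices never decrease.
Route from 1: right to 2, 3× down (reaching 17), 3× right (reaching 20) — 7 moves in all.
Check: all required cells visited.

1 - 2 - 7 - 12 - 17 - 18 - 19 - 20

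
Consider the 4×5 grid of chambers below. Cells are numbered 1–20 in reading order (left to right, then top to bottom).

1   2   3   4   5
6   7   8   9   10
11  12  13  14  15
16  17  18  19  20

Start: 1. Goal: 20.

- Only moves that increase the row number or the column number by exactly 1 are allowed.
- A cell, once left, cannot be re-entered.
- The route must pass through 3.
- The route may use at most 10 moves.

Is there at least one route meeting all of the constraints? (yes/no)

yes

One route that works: 1 → 2 → 3 → 8 → 13 → 18 → 19 → 20.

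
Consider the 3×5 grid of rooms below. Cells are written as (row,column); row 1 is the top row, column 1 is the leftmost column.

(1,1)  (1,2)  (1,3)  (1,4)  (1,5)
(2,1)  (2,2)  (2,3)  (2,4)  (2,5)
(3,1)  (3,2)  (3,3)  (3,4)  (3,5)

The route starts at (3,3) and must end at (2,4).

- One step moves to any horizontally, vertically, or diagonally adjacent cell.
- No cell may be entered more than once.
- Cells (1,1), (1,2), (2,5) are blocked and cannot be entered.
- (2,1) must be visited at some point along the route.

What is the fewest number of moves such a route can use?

Any route passes through (2,1) somewhere between (3,3) and (2,4). Summing Chebyshev distances along the two legs ((3,3) → (2,1) → (2,4)) gives a lower bound of 2 + 3 = 5 moves.
A route of 5 moves achieves this: (3,3) → (2,2) → (2,1) → (3,2) → (2,3) → (2,4).
Since 5 matches the lower bound, it is optimal.

5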